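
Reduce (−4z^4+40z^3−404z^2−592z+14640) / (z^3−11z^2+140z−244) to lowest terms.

(−4z^2+4z+120)/(z−2)

Apply the Euclidean algorithm:
  −4z^4+40z^3−404z^2−592z+14640 = (−4z−4)(z^3−11z^2+140z−244) + (112z^2−1008z+13664)
  z^3−11z^2+140z−244 = ((1/112)z−1/56)(112z^2−1008z+13664) + (0)
Last nonzero remainder: 112z^2−1008z+13664. Dividing through by 112 gives the monic gcd z^2−9z+122.
Cancel z^2−9z+122 from numerator and denominator to get the reduced form.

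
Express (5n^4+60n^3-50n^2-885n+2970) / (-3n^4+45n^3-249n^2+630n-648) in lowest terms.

(-5n^2-85n-330)/(3n^2-30n+72)

Repeated division with remainder:
  5n^4+60n^3-50n^2-885n+2970 = (-5/3)(-3n^4+45n^3-249n^2+630n-648) + (135n^3-465n^2+165n+1890)
  -3n^4+45n^3-249n^2+630n-648 = (-(1/45)n+104/405)(135n^3-465n^2+165n+1890) + (-(3400/27)n^2+(17000/27)n-3400/3)
  135n^3-465n^2+165n+1890 = (-(729/680)n-567/340)(-(3400/27)n^2+(17000/27)n-3400/3) + (0)
Last nonzero remainder: -(3400/27)n^2+(17000/27)n-3400/3. Dividing through by -3400/27 gives the monic gcd n^2-5n+9.
Cancel n^2-5n+9 from numerator and denominator to get the reduced form.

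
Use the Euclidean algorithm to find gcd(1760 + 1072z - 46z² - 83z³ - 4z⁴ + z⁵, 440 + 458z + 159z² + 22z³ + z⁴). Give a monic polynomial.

Repeated division with remainder:
  z⁵ - 4z⁴ - 83z³ - 46z² + 1072z + 1760 = (z - 26)(z⁴ + 22z³ + 159z² + 458z + 440) + (330z³ + 3630z² + 12540z + 13200)
  z⁴ + 22z³ + 159z² + 458z + 440 = ((1/330)z + 1/30)(330z³ + 3630z² + 12540z + 13200) + (0)
Last nonzero remainder: 330z³ + 3630z² + 12540z + 13200. Dividing through by 330 gives the monic gcd z³ + 11z² + 38z + 40.

40 + 38z + 11z² + z³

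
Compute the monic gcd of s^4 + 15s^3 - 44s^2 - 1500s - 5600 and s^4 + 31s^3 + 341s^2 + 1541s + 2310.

Euclidean algorithm in ℚ[s]:
  s^4 + 15s^3 - 44s^2 - 1500s - 5600 = (s^4 + 31s^3 + 341s^2 + 1541s + 2310) + (-16s^3 - 385s^2 - 3041s - 7910)
  s^4 + 31s^3 + 341s^2 + 1541s + 2310 = (-(1/16)s - 111/256)(-16s^3 - 385s^2 - 3041s - 7910) + (-(4095/256)s^2 - (69615/256)s - 143325/128)
  -16s^3 - 385s^2 - 3041s - 7910 = ((4096/4095)s + 28928/4095)(-(4095/256)s^2 - (69615/256)s - 143325/128) + (0)
Last nonzero remainder: -(4095/256)s^2 - (69615/256)s - 143325/128. Dividing through by -4095/256 gives the monic gcd s^2 + 17s + 70.

s^2 + 17s + 70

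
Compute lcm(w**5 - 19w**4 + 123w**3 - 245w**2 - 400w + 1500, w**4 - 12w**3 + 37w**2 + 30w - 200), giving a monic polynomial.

Apply the Euclidean algorithm:
  w**5 - 19w**4 + 123w**3 - 245w**2 - 400w + 1500 = (w - 7)(w**4 - 12w**3 + 37w**2 + 30w - 200) + (2w**3 - 16w**2 + 10w + 100)
  w**4 - 12w**3 + 37w**2 + 30w - 200 = ((1/2)w - 2)(2w**3 - 16w**2 + 10w + 100) + (0)
Last nonzero remainder: 2w**3 - 16w**2 + 10w + 100. Dividing through by 2 gives the monic gcd w**3 - 8w**2 + 5w + 50.
Then lcm(f, g) = f·g / gcd(f, g); expanding and making the result monic gives the answer.

w**6 - 23w**5 + 199w**4 - 737w**3 + 580w**2 + 3100w - 6000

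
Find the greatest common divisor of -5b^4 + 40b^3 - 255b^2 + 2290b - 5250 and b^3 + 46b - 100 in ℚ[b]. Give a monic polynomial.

Repeated division with remainder:
  -5b^4 + 40b^3 - 255b^2 + 2290b - 5250 = (-5b + 40)(b^3 + 46b - 100) + (-25b^2 - 50b - 1250)
  b^3 + 46b - 100 = (-(1/25)b + 2/25)(-25b^2 - 50b - 1250) + (0)
Last nonzero remainder: -25b^2 - 50b - 1250. Dividing through by -25 gives the monic gcd b^2 + 2b + 50.

b^2 + 2b + 50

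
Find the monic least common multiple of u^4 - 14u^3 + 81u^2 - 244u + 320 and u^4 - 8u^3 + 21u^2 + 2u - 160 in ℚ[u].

u^5 - 12u^4 + 53u^3 - 82u^2 - 168u + 640

Repeated division with remainder:
  u^4 - 14u^3 + 81u^2 - 244u + 320 = (u^4 - 8u^3 + 21u^2 + 2u - 160) + (-6u^3 + 60u^2 - 246u + 480)
  u^4 - 8u^3 + 21u^2 + 2u - 160 = (-(1/6)u - 1/3)(-6u^3 + 60u^2 - 246u + 480) + (0)
Last nonzero remainder: -6u^3 + 60u^2 - 246u + 480. Dividing through by -6 gives the monic gcd u^3 - 10u^2 + 41u - 80.
Then lcm(f, g) = f·g / gcd(f, g); expanding and making the result monic gives the answer.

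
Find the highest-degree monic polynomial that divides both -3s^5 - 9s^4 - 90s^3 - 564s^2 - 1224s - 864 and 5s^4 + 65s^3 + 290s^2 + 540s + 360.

By polynomial division,
  -3s^5 - 9s^4 - 90s^3 - 564s^2 - 1224s - 864 = (-(3/5)s + 6)(5s^4 + 65s^3 + 290s^2 + 540s + 360) + (-306s^3 - 1980s^2 - 4248s - 3024)
  5s^4 + 65s^3 + 290s^2 + 540s + 360 = (-(5/306)s - 185/1734)(-306s^3 - 1980s^2 - 4248s - 3024) + ((2700/289)s^2 + (10800/289)s + 10800/289)
  -306s^3 - 1980s^2 - 4248s - 3024 = (-(4913/150)s - 2023/25)((2700/289)s^2 + (10800/289)s + 10800/289) + (0)
Last nonzero remainder: (2700/289)s^2 + (10800/289)s + 10800/289. Dividing through by 2700/289 gives the monic gcd s^2 + 4s + 4.

s^2 + 4s + 4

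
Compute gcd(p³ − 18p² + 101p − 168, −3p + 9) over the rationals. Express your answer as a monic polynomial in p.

p − 3

Euclidean algorithm in ℚ[p]:
  p³ − 18p² + 101p − 168 = (−(1/3)p² + 5p − 56/3)(−3p + 9) + (0)
Last nonzero remainder: −3p + 9. Dividing through by −3 gives the monic gcd p − 3.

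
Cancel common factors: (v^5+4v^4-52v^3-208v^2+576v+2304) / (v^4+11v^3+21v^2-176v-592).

Repeated division with remainder:
  v^5+4v^4-52v^3-208v^2+576v+2304 = (v-7)(v^4+11v^3+21v^2-176v-592) + (4v^3+115v^2-64v-1840)
  v^4+11v^3+21v^2-176v-592 = ((1/4)v-71/16)(4v^3+115v^2-64v-1840) + ((8757/16)v^2-8757)
  4v^3+115v^2-64v-1840 = ((64/8757)v+1840/8757)((8757/16)v^2-8757) + (0)
Last nonzero remainder: (8757/16)v^2-8757. Dividing through by 8757/16 gives the monic gcd v^2-16.
Cancel v^2-16 from numerator and denominator to get the reduced form.

(v^3+4v^2-36v-144)/(v^2+11v+37)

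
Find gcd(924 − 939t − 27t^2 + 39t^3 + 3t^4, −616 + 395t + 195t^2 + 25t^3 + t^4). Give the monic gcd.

Euclidean algorithm in ℚ[t]:
  3t^4 + 39t^3 − 27t^2 − 939t + 924 = (3)(t^4 + 25t^3 + 195t^2 + 395t − 616) + (−36t^3 − 612t^2 − 2124t + 2772)
  t^4 + 25t^3 + 195t^2 + 395t − 616 = (−(1/36)t − 2/9)(−36t^3 − 612t^2 − 2124t + 2772) + (0)
Last nonzero remainder: −36t^3 − 612t^2 − 2124t + 2772. Dividing through by −36 gives the monic gcd t^3 + 17t^2 + 59t − 77.

−77 + 59t + 17t^2 + t^3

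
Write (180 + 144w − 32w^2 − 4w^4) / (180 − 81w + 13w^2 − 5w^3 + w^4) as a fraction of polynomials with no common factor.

Euclidean algorithm in ℚ[w]:
  −4w^4 − 32w^2 + 144w + 180 = (−4)(w^4 − 5w^3 + 13w^2 − 81w + 180) + (−20w^3 + 20w^2 − 180w + 900)
  w^4 − 5w^3 + 13w^2 − 81w + 180 = (−(1/20)w + 1/5)(−20w^3 + 20w^2 − 180w + 900) + (0)
Last nonzero remainder: −20w^3 + 20w^2 − 180w + 900. Dividing through by −20 gives the monic gcd w^3 − w^2 + 9w − 45.
Cancel w^3 − w^2 + 9w − 45 from numerator and denominator to get the reduced form.

(−4 − 4w)/(−4 + w)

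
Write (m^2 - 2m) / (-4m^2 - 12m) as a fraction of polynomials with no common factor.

(-m + 2)/(4m + 12)

Euclidean algorithm in ℚ[m]:
  m^2 - 2m = (-1/4)(-4m^2 - 12m) + (-5m)
  -4m^2 - 12m = ((4/5)m + 12/5)(-5m) + (0)
Last nonzero remainder: -5m. Dividing through by -5 gives the monic gcd m.
Cancel m from numerator and denominator to get the reduced form.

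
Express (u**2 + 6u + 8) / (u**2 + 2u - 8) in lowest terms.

(u + 2)/(u - 2)

Repeated division with remainder:
  u**2 + 6u + 8 = (u**2 + 2u - 8) + (4u + 16)
  u**2 + 2u - 8 = ((1/4)u - 1/2)(4u + 16) + (0)
Last nonzero remainder: 4u + 16. Dividing through by 4 gives the monic gcd u + 4.
Cancel u + 4 from numerator and denominator to get the reduced form.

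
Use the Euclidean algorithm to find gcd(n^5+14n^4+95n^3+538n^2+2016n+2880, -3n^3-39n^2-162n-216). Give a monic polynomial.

n^2+9n+18

Apply the Euclidean algorithm:
  n^5+14n^4+95n^3+538n^2+2016n+2880 = (-(1/3)n^2-(1/3)n-28/3)(-3n^3-39n^2-162n-216) + (48n^2+432n+864)
  -3n^3-39n^2-162n-216 = (-(1/16)n-1/4)(48n^2+432n+864) + (0)
Last nonzero remainder: 48n^2+432n+864. Dividing through by 48 gives the monic gcd n^2+9n+18.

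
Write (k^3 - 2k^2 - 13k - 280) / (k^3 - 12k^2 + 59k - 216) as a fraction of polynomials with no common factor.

By polynomial division,
  k^3 - 2k^2 - 13k - 280 = (k^3 - 12k^2 + 59k - 216) + (10k^2 - 72k - 64)
  k^3 - 12k^2 + 59k - 216 = ((1/10)k - 12/25)(10k^2 - 72k - 64) + ((771/25)k - 6168/25)
  10k^2 - 72k - 64 = ((250/771)k + 200/771)((771/25)k - 6168/25) + (0)
Last nonzero remainder: (771/25)k - 6168/25. Dividing through by 771/25 gives the monic gcd k - 8.
Cancel k - 8 from numerator and denominator to get the reduced form.

(k^2 + 6k + 35)/(k^2 - 4k + 27)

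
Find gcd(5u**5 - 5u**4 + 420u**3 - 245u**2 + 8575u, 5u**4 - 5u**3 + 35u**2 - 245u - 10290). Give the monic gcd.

Apply the Euclidean algorithm:
  5u**5 - 5u**4 + 420u**3 - 245u**2 + 8575u = (u)(5u**4 - 5u**3 + 35u**2 - 245u - 10290) + (385u**3 + 18865u)
  5u**4 - 5u**3 + 35u**2 - 245u - 10290 = ((1/77)u - 1/77)(385u**3 + 18865u) + (-210u**2 - 10290)
  385u**3 + 18865u = (-(11/6)u)(-210u**2 - 10290) + (0)
Last nonzero remainder: -210u**2 - 10290. Dividing through by -210 gives the monic gcd u**2 + 49.

u**2 + 49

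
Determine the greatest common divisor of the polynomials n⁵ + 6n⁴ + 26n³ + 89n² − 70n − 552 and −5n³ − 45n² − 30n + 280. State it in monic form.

Euclidean algorithm in ℚ[n]:
  n⁵ + 6n⁴ + 26n³ + 89n² − 70n − 552 = (−(1/5)n² + (3/5)n − 47/5)(−5n³ − 45n² − 30n + 280) + (−260n² − 520n + 2080)
  −5n³ − 45n² − 30n + 280 = ((1/52)n + 7/52)(−260n² − 520n + 2080) + (0)
Last nonzero remainder: −260n² − 520n + 2080. Dividing through by −260 gives the monic gcd n² + 2n − 8.

n² + 2n − 8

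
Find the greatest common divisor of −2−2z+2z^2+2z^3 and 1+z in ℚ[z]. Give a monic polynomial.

1+z

Euclidean algorithm in ℚ[z]:
  2z^3+2z^2−2z−2 = (2z^2−2)(z+1) + (0)
The last nonzero remainder z+1 is already monic.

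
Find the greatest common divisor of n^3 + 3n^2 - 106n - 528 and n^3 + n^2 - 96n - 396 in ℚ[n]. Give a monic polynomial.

Repeated division with remainder:
  n^3 + 3n^2 - 106n - 528 = (n^3 + n^2 - 96n - 396) + (2n^2 - 10n - 132)
  n^3 + n^2 - 96n - 396 = ((1/2)n + 3)(2n^2 - 10n - 132) + (0)
Last nonzero remainder: 2n^2 - 10n - 132. Dividing through by 2 gives the monic gcd n^2 - 5n - 66.

n^2 - 5n - 66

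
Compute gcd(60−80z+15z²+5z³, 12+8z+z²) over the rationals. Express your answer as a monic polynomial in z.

Repeated division with remainder:
  5z³+15z²−80z+60 = (5z−25)(z²+8z+12) + (60z+360)
  z²+8z+12 = ((1/60)z+1/30)(60z+360) + (0)
Last nonzero remainder: 60z+360. Dividing through by 60 gives the monic gcd z+6.

6+z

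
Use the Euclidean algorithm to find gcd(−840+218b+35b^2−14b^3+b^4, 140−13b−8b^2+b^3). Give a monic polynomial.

140−13b−8b^2+b^3

Apply the Euclidean algorithm:
  b^4−14b^3+35b^2+218b−840 = (b−6)(b^3−8b^2−13b+140) + (0)
The last nonzero remainder b^3−8b^2−13b+140 is already monic.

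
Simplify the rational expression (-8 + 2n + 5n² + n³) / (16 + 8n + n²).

(-2 + n + n²)/(4 + n)

Repeated division with remainder:
  n³ + 5n² + 2n - 8 = (n - 3)(n² + 8n + 16) + (10n + 40)
  n² + 8n + 16 = ((1/10)n + 2/5)(10n + 40) + (0)
Last nonzero remainder: 10n + 40. Dividing through by 10 gives the monic gcd n + 4.
Cancel n + 4 from numerator and denominator to get the reduced form.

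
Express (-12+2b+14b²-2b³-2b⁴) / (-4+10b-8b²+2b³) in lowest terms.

Repeated division with remainder:
  -2b⁴-2b³+14b²+2b-12 = (-b-5)(2b³-8b²+10b-4) + (-16b²+48b-32)
  2b³-8b²+10b-4 = (-(1/8)b+1/8)(-16b²+48b-32) + (0)
Last nonzero remainder: -16b²+48b-32. Dividing through by -16 gives the monic gcd b²-3b+2.
Cancel b²-3b+2 from numerator and denominator to get the reduced form.

(-3-4b-b²)/(-1+b)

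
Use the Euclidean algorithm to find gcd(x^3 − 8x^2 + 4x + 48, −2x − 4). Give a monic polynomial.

x + 2

Euclidean algorithm in ℚ[x]:
  x^3 − 8x^2 + 4x + 48 = (−(1/2)x^2 + 5x − 12)(−2x − 4) + (0)
Last nonzero remainder: −2x − 4. Dividing through by −2 gives the monic gcd x + 2.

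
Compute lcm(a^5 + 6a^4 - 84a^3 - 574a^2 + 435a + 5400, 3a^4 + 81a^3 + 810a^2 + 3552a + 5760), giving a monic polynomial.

a^7 + 20a^6 + 48a^5 - 1462a^4 - 11633a^3 - 16062a^2 + 96480a + 259200

Euclidean algorithm in ℚ[a]:
  a^5 + 6a^4 - 84a^3 - 574a^2 + 435a + 5400 = ((1/3)a - 7)(3a^4 + 81a^3 + 810a^2 + 3552a + 5760) + (213a^3 + 3912a^2 + 23379a + 45720)
  3a^4 + 81a^3 + 810a^2 + 3552a + 5760 = ((1/71)a + 613/5041)(213a^3 + 3912a^2 + 23379a + 45720) + ((25245/5041)a^2 + (328185/5041)a + 1009800/5041)
  213a^3 + 3912a^2 + 23379a + 45720 = ((357911/8415)a + 640207/2805)((25245/5041)a^2 + (328185/5041)a + 1009800/5041) + (0)
Last nonzero remainder: (25245/5041)a^2 + (328185/5041)a + 1009800/5041. Dividing through by 25245/5041 gives the monic gcd a^2 + 13a + 40.
Then lcm(f, g) = f·g / gcd(f, g); expanding and making the result monic gives the answer.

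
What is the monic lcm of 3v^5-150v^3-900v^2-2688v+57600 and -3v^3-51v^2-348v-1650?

v^6+11v^5-50v^4-850v^3-4196v^2+9344v+211200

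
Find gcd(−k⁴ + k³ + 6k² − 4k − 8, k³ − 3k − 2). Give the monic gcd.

Euclidean algorithm in ℚ[k]:
  −k⁴ + k³ + 6k² − 4k − 8 = (−k + 1)(k³ − 3k − 2) + (3k² − 3k − 6)
  k³ − 3k − 2 = ((1/3)k + 1/3)(3k² − 3k − 6) + (0)
Last nonzero remainder: 3k² − 3k − 6. Dividing through by 3 gives the monic gcd k² − k − 2.

k² − k − 2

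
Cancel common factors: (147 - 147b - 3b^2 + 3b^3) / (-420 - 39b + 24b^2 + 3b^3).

By polynomial division,
  3b^3 - 3b^2 - 147b + 147 = (3b^3 + 24b^2 - 39b - 420) + (-27b^2 - 108b + 567)
  3b^3 + 24b^2 - 39b - 420 = (-(1/9)b - 4/9)(-27b^2 - 108b + 567) + (-24b - 168)
  -27b^2 - 108b + 567 = ((9/8)b - 27/8)(-24b - 168) + (0)
Last nonzero remainder: -24b - 168. Dividing through by -24 gives the monic gcd b + 7.
Cancel b + 7 from numerator and denominator to get the reduced form.

(7 - 8b + b^2)/(-20 + b + b^2)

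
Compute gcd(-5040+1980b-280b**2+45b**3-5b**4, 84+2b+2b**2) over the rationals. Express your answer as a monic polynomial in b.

42+b+b**2

By polynomial division,
  -5b**4+45b**3-280b**2+1980b-5040 = (-(5/2)b**2+25b-60)(2b**2+2b+84) + (0)
Last nonzero remainder: 2b**2+2b+84. Dividing through by 2 gives the monic gcd b**2+b+42.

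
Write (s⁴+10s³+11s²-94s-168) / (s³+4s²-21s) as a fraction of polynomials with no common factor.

Repeated division with remainder:
  s⁴+10s³+11s²-94s-168 = (s+6)(s³+4s²-21s) + (8s²+32s-168)
  s³+4s²-21s = ((1/8)s)(8s²+32s-168) + (0)
Last nonzero remainder: 8s²+32s-168. Dividing through by 8 gives the monic gcd s²+4s-21.
Cancel s²+4s-21 from numerator and denominator to get the reduced form.

(s²+6s+8)/(s)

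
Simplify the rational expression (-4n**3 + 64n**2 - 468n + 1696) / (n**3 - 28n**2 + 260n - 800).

By polynomial division,
  -4n**3 + 64n**2 - 468n + 1696 = (-4)(n**3 - 28n**2 + 260n - 800) + (-48n**2 + 572n - 1504)
  n**3 - 28n**2 + 260n - 800 = (-(1/48)n + 193/576)(-48n**2 + 572n - 1504) + ((5329/144)n - 5329/18)
  -48n**2 + 572n - 1504 = (-(6912/5329)n + 27072/5329)((5329/144)n - 5329/18) + (0)
Last nonzero remainder: (5329/144)n - 5329/18. Dividing through by 5329/144 gives the monic gcd n - 8.
Cancel n - 8 from numerator and denominator to get the reduced form.

(-4n**2 + 32n - 212)/(n**2 - 20n + 100)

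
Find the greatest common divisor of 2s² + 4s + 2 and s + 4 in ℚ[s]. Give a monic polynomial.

1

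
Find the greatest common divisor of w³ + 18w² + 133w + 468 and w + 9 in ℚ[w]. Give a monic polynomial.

w + 9

Euclidean algorithm in ℚ[w]:
  w³ + 18w² + 133w + 468 = (w² + 9w + 52)(w + 9) + (0)
The last nonzero remainder w + 9 is already monic.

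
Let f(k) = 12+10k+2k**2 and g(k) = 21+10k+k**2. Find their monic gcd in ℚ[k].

Euclidean algorithm in ℚ[k]:
  2k**2+10k+12 = (2)(k**2+10k+21) + (−10k−30)
  k**2+10k+21 = (−(1/10)k−7/10)(−10k−30) + (0)
Last nonzero remainder: −10k−30. Dividing through by −10 gives the monic gcd k+3.

3+k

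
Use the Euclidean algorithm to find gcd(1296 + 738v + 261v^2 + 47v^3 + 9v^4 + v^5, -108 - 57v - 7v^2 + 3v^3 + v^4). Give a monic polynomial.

By polynomial division,
  v^5 + 9v^4 + 47v^3 + 261v^2 + 738v + 1296 = (v + 6)(v^4 + 3v^3 - 7v^2 - 57v - 108) + (36v^3 + 360v^2 + 1188v + 1944)
  v^4 + 3v^3 - 7v^2 - 57v - 108 = ((1/36)v - 7/36)(36v^3 + 360v^2 + 1188v + 1944) + (30v^2 + 120v + 270)
  36v^3 + 360v^2 + 1188v + 1944 = ((6/5)v + 36/5)(30v^2 + 120v + 270) + (0)
Last nonzero remainder: 30v^2 + 120v + 270. Dividing through by 30 gives the monic gcd v^2 + 4v + 9.

9 + 4v + v^2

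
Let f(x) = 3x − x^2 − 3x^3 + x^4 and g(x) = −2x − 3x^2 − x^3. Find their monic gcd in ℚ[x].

x + x^2

By polynomial division,
  x^4 − 3x^3 − x^2 + 3x = (−x + 6)(−x^3 − 3x^2 − 2x) + (15x^2 + 15x)
  −x^3 − 3x^2 − 2x = (−(1/15)x − 2/15)(15x^2 + 15x) + (0)
Last nonzero remainder: 15x^2 + 15x. Dividing through by 15 gives the monic gcd x^2 + x.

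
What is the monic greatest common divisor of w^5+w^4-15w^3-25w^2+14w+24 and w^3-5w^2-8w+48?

Euclidean algorithm in ℚ[w]:
  w^5+w^4-15w^3-25w^2+14w+24 = (w^2+6w+23)(w^3-5w^2-8w+48) + (90w^2-90w-1080)
  w^3-5w^2-8w+48 = ((1/90)w-2/45)(90w^2-90w-1080) + (0)
Last nonzero remainder: 90w^2-90w-1080. Dividing through by 90 gives the monic gcd w^2-w-12.

w^2-w-12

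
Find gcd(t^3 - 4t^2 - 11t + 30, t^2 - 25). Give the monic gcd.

t - 5

Euclidean algorithm in ℚ[t]:
  t^3 - 4t^2 - 11t + 30 = (t - 4)(t^2 - 25) + (14t - 70)
  t^2 - 25 = ((1/14)t + 5/14)(14t - 70) + (0)
Last nonzero remainder: 14t - 70. Dividing through by 14 gives the monic gcd t - 5.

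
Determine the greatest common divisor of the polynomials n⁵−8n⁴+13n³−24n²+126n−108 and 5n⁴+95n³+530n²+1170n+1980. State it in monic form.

n²+2n+6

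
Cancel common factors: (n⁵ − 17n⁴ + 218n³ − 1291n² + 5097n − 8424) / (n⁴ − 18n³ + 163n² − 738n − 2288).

Euclidean algorithm in ℚ[n]:
  n⁵ − 17n⁴ + 218n³ − 1291n² + 5097n − 8424 = (n + 1)(n⁴ − 18n³ + 163n² − 738n − 2288) + (73n³ − 716n² + 8123n − 6136)
  n⁴ − 18n³ + 163n² − 738n − 2288 = ((1/73)n − 598/5329)(73n³ − 716n² + 8123n − 6136) + (−(152520/5329)n² + (1372680/5329)n − 15862080/5329)
  73n³ − 716n² + 8123n − 6136 = (−(389017/152520)n + 314411/152520)(−(152520/5329)n² + (1372680/5329)n − 15862080/5329) + (0)
Last nonzero remainder: −(152520/5329)n² + (1372680/5329)n − 15862080/5329. Dividing through by −152520/5329 gives the monic gcd n² − 9n + 104.
Cancel n² − 9n + 104 from numerator and denominator to get the reduced form.

(n³ − 8n² + 42n − 81)/(n² − 9n − 22)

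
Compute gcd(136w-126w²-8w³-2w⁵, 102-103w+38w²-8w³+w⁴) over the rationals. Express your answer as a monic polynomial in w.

17-3w+w²

Euclidean algorithm in ℚ[w]:
  -2w⁵-8w³-126w²+136w = (-2w-16)(w⁴-8w³+38w²-103w+102) + (-60w³+276w²-1308w+1632)
  w⁴-8w³+38w²-103w+102 = (-(1/60)w+17/300)(-60w³+276w²-1308w+1632) + ((14/25)w²-(42/25)w+238/25)
  -60w³+276w²-1308w+1632 = (-(750/7)w+1200/7)((14/25)w²-(42/25)w+238/25) + (0)
Last nonzero remainder: (14/25)w²-(42/25)w+238/25. Dividing through by 14/25 gives the monic gcd w²-3w+17.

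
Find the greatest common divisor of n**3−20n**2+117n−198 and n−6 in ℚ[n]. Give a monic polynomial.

n−6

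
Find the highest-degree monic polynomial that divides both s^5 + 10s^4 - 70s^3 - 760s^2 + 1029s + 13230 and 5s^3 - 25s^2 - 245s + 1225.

s^3 - 5s^2 - 49s + 245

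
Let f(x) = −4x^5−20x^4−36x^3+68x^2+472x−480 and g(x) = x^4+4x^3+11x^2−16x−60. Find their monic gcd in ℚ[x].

x^3+2x^2+7x−30

Apply the Euclidean algorithm:
  −4x^5−20x^4−36x^3+68x^2+472x−480 = (−4x−4)(x^4+4x^3+11x^2−16x−60) + (24x^3+48x^2+168x−720)
  x^4+4x^3+11x^2−16x−60 = ((1/24)x+1/12)(24x^3+48x^2+168x−720) + (0)
Last nonzero remainder: 24x^3+48x^2+168x−720. Dividing through by 24 gives the monic gcd x^3+2x^2+7x−30.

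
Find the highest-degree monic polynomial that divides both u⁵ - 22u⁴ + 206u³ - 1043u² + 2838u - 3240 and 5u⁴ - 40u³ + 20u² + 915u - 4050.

By polynomial division,
  u⁵ - 22u⁴ + 206u³ - 1043u² + 2838u - 3240 = ((1/5)u - 14/5)(5u⁴ - 40u³ + 20u² + 915u - 4050) + (90u³ - 1170u² + 6210u - 14580)
  5u⁴ - 40u³ + 20u² + 915u - 4050 = ((1/18)u + 5/18)(90u³ - 1170u² + 6210u - 14580) + (0)
Last nonzero remainder: 90u³ - 1170u² + 6210u - 14580. Dividing through by 90 gives the monic gcd u³ - 13u² + 69u - 162.

u³ - 13u² + 69u - 162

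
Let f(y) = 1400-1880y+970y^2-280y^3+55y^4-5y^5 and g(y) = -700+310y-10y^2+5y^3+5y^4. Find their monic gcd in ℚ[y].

Euclidean algorithm in ℚ[y]:
  -5y^5+55y^4-280y^3+970y^2-1880y+1400 = (-y+12)(5y^4+5y^3-10y^2+310y-700) + (-350y^3+1400y^2-6300y+9800)
  5y^4+5y^3-10y^2+310y-700 = (-(1/70)y-1/14)(-350y^3+1400y^2-6300y+9800) + (0)
Last nonzero remainder: -350y^3+1400y^2-6300y+9800. Dividing through by -350 gives the monic gcd y^3-4y^2+18y-28.

-28+18y-4y^2+y^3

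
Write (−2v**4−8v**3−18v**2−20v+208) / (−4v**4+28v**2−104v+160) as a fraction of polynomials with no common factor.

(v**2+2v+13)/(2v**2−4v+10)

Euclidean algorithm in ℚ[v]:
  −2v**4−8v**3−18v**2−20v+208 = (1/2)(−4v**4+28v**2−104v+160) + (−8v**3−32v**2+32v+128)
  −4v**4+28v**2−104v+160 = ((1/2)v−2)(−8v**3−32v**2+32v+128) + (−52v**2−104v+416)
  −8v**3−32v**2+32v+128 = ((2/13)v+4/13)(−52v**2−104v+416) + (0)
Last nonzero remainder: −52v**2−104v+416. Dividing through by −52 gives the monic gcd v**2+2v−8.
Cancel v**2+2v−8 from numerator and denominator to get the reduced form.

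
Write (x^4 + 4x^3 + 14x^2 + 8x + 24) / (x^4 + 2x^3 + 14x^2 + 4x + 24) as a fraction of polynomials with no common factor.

By polynomial division,
  x^4 + 4x^3 + 14x^2 + 8x + 24 = (x^4 + 2x^3 + 14x^2 + 4x + 24) + (2x^3 + 4x)
  x^4 + 2x^3 + 14x^2 + 4x + 24 = ((1/2)x + 1)(2x^3 + 4x) + (12x^2 + 24)
  2x^3 + 4x = ((1/6)x)(12x^2 + 24) + (0)
Last nonzero remainder: 12x^2 + 24. Dividing through by 12 gives the monic gcd x^2 + 2.
Cancel x^2 + 2 from numerator and denominator to get the reduced form.

(x^2 + 4x + 12)/(x^2 + 2x + 12)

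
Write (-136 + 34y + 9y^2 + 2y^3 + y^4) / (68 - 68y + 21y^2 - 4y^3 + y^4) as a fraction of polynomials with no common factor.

(4 + y)/(-2 + y)

By polynomial division,
  y^4 + 2y^3 + 9y^2 + 34y - 136 = (y^4 - 4y^3 + 21y^2 - 68y + 68) + (6y^3 - 12y^2 + 102y - 204)
  y^4 - 4y^3 + 21y^2 - 68y + 68 = ((1/6)y - 1/3)(6y^3 - 12y^2 + 102y - 204) + (0)
Last nonzero remainder: 6y^3 - 12y^2 + 102y - 204. Dividing through by 6 gives the monic gcd y^3 - 2y^2 + 17y - 34.
Cancel y^3 - 2y^2 + 17y - 34 from numerator and denominator to get the reduced form.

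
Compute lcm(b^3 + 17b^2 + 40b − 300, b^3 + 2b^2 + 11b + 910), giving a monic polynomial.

Euclidean algorithm in ℚ[b]:
  b^3 + 17b^2 + 40b − 300 = (b^3 + 2b^2 + 11b + 910) + (15b^2 + 29b − 1210)
  b^3 + 2b^2 + 11b + 910 = ((1/15)b + 1/225)(15b^2 + 29b − 1210) + ((20596/225)b + 41192/45)
  15b^2 + 29b − 1210 = ((3375/20596)b − 27225/20596)((20596/225)b + 41192/45) + (0)
Last nonzero remainder: (20596/225)b + 41192/45. Dividing through by 20596/225 gives the monic gcd b + 10.
Then lcm(f, g) = f·g / gcd(f, g); expanding and making the result monic gives the answer.

b^5 + 9b^4 − 5b^3 + 927b^2 + 6040b − 27300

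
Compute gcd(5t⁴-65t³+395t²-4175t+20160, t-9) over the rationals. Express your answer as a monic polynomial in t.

t-9

By polynomial division,
  5t⁴-65t³+395t²-4175t+20160 = (5t³-20t²+215t-2240)(t-9) + (0)
The last nonzero remainder t-9 is already monic.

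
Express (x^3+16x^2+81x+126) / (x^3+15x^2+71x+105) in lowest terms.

(x+6)/(x+5)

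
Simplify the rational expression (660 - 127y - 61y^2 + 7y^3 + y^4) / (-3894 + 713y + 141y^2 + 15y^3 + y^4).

(-20 - y + y^2)/(118 + 7y + y^2)

Apply the Euclidean algorithm:
  y^4 + 7y^3 - 61y^2 - 127y + 660 = (y^4 + 15y^3 + 141y^2 + 713y - 3894) + (-8y^3 - 202y^2 - 840y + 4554)
  y^4 + 15y^3 + 141y^2 + 713y - 3894 = (-(1/8)y + 41/32)(-8y^3 - 202y^2 - 840y + 4554) + ((4717/16)y^2 + (4717/2)y - 155661/16)
  -8y^3 - 202y^2 - 840y + 4554 = (-(128/4717)y - 2208/4717)((4717/16)y^2 + (4717/2)y - 155661/16) + (0)
Last nonzero remainder: (4717/16)y^2 + (4717/2)y - 155661/16. Dividing through by 4717/16 gives the monic gcd y^2 + 8y - 33.
Cancel y^2 + 8y - 33 from numerator and denominator to get the reduced form.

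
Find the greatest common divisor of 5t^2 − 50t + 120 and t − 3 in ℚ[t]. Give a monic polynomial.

1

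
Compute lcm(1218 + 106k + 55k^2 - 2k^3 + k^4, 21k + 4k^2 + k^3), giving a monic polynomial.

1218k + 106k^2 + 55k^3 - 2k^4 + k^5

By polynomial division,
  k^4 - 2k^3 + 55k^2 + 106k + 1218 = (k - 6)(k^3 + 4k^2 + 21k) + (58k^2 + 232k + 1218)
  k^3 + 4k^2 + 21k = ((1/58)k)(58k^2 + 232k + 1218) + (0)
Last nonzero remainder: 58k^2 + 232k + 1218. Dividing through by 58 gives the monic gcd k^2 + 4k + 21.
Then lcm(f, g) = f·g / gcd(f, g); expanding and making the result monic gives the answer.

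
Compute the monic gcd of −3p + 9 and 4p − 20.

1

Apply the Euclidean algorithm:
  −3p + 9 = (−3/4)(4p − 20) + (−6)
  4p − 20 = (−(2/3)p + 10/3)(−6) + (0)
The last nonzero remainder is the constant −6, so the polynomials are coprime and gcd = 1.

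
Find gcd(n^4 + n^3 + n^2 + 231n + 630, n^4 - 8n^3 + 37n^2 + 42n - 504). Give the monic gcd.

n^3 - 4n^2 + 21n + 126

Repeated division with remainder:
  n^4 + n^3 + n^2 + 231n + 630 = (n^4 - 8n^3 + 37n^2 + 42n - 504) + (9n^3 - 36n^2 + 189n + 1134)
  n^4 - 8n^3 + 37n^2 + 42n - 504 = ((1/9)n - 4/9)(9n^3 - 36n^2 + 189n + 1134) + (0)
Last nonzero remainder: 9n^3 - 36n^2 + 189n + 1134. Dividing through by 9 gives the monic gcd n^3 - 4n^2 + 21n + 126.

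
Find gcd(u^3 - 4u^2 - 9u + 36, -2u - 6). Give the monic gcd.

u + 3

Repeated division with remainder:
  u^3 - 4u^2 - 9u + 36 = (-(1/2)u^2 + (7/2)u - 6)(-2u - 6) + (0)
Last nonzero remainder: -2u - 6. Dividing through by -2 gives the monic gcd u + 3.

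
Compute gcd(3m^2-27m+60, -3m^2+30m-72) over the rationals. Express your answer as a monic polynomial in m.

Apply the Euclidean algorithm:
  3m^2-27m+60 = (-1)(-3m^2+30m-72) + (3m-12)
  -3m^2+30m-72 = (-m+6)(3m-12) + (0)
Last nonzero remainder: 3m-12. Dividing through by 3 gives the monic gcd m-4.

m-4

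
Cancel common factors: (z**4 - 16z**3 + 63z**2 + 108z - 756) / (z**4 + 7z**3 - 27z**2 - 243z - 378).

(z**2 - 13z + 42)/(z**2 + 10z + 21)

Euclidean algorithm in ℚ[z]:
  z**4 - 16z**3 + 63z**2 + 108z - 756 = (z**4 + 7z**3 - 27z**2 - 243z - 378) + (-23z**3 + 90z**2 + 351z - 378)
  z**4 + 7z**3 - 27z**2 - 243z - 378 = (-(1/23)z - 251/529)(-23z**3 + 90z**2 + 351z - 378) + ((16380/529)z**2 - (49140/529)z - 294840/529)
  -23z**3 + 90z**2 + 351z - 378 = (-(12167/16380)z + 529/780)((16380/529)z**2 - (49140/529)z - 294840/529) + (0)
Last nonzero remainder: (16380/529)z**2 - (49140/529)z - 294840/529. Dividing through by 16380/529 gives the monic gcd z**2 - 3z - 18.
Cancel z**2 - 3z - 18 from numerator and denominator to get the reduced form.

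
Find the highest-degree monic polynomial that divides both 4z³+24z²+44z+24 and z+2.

By polynomial division,
  4z³+24z²+44z+24 = (4z²+16z+12)(z+2) + (0)
The last nonzero remainder z+2 is already monic.

z+2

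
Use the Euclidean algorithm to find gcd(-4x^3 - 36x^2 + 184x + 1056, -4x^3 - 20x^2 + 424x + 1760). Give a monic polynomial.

By polynomial division,
  -4x^3 - 36x^2 + 184x + 1056 = (-4x^3 - 20x^2 + 424x + 1760) + (-16x^2 - 240x - 704)
  -4x^3 - 20x^2 + 424x + 1760 = ((1/4)x - 5/2)(-16x^2 - 240x - 704) + (0)
Last nonzero remainder: -16x^2 - 240x - 704. Dividing through by -16 gives the monic gcd x^2 + 15x + 44.

x^2 + 15x + 44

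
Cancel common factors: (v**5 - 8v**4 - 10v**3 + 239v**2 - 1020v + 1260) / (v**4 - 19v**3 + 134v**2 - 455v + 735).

Apply the Euclidean algorithm:
  v**5 - 8v**4 - 10v**3 + 239v**2 - 1020v + 1260 = (v + 11)(v**4 - 19v**3 + 134v**2 - 455v + 735) + (65v**3 - 780v**2 + 3250v - 6825)
  v**4 - 19v**3 + 134v**2 - 455v + 735 = ((1/65)v - 7/65)(65v**3 - 780v**2 + 3250v - 6825) + (0)
Last nonzero remainder: 65v**3 - 780v**2 + 3250v - 6825. Dividing through by 65 gives the monic gcd v**3 - 12v**2 + 50v - 105.
Cancel v**3 - 12v**2 + 50v - 105 from numerator and denominator to get the reduced form.

(v**2 + 4v - 12)/(v - 7)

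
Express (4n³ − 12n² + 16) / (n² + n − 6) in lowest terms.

(4n² − 4n − 8)/(n + 3)

Apply the Euclidean algorithm:
  4n³ − 12n² + 16 = (4n − 16)(n² + n − 6) + (40n − 80)
  n² + n − 6 = ((1/40)n + 3/40)(40n − 80) + (0)
Last nonzero remainder: 40n − 80. Dividing through by 40 gives the monic gcd n − 2.
Cancel n − 2 from numerator and denominator to get the reduced form.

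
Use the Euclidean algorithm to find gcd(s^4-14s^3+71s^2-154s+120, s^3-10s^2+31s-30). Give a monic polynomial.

s^3-10s^2+31s-30

Euclidean algorithm in ℚ[s]:
  s^4-14s^3+71s^2-154s+120 = (s-4)(s^3-10s^2+31s-30) + (0)
The last nonzero remainder s^3-10s^2+31s-30 is already monic.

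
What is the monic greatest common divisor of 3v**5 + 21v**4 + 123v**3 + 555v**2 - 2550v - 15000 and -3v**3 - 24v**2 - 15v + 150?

v**2 + 10v + 25

Euclidean algorithm in ℚ[v]:
  3v**5 + 21v**4 + 123v**3 + 555v**2 - 2550v - 15000 = (-v**2 + v - 44)(-3v**3 - 24v**2 - 15v + 150) + (-336v**2 - 3360v - 8400)
  -3v**3 - 24v**2 - 15v + 150 = ((1/112)v - 1/56)(-336v**2 - 3360v - 8400) + (0)
Last nonzero remainder: -336v**2 - 3360v - 8400. Dividing through by -336 gives the monic gcd v**2 + 10v + 25.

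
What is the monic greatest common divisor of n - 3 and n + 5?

1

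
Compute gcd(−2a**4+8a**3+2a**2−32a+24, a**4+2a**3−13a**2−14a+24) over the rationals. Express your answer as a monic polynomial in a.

Apply the Euclidean algorithm:
  −2a**4+8a**3+2a**2−32a+24 = (−2)(a**4+2a**3−13a**2−14a+24) + (12a**3−24a**2−60a+72)
  a**4+2a**3−13a**2−14a+24 = ((1/12)a+1/3)(12a**3−24a**2−60a+72) + (0)
Last nonzero remainder: 12a**3−24a**2−60a+72. Dividing through by 12 gives the monic gcd a**3−2a**2−5a+6.

a**3−2a**2−5a+6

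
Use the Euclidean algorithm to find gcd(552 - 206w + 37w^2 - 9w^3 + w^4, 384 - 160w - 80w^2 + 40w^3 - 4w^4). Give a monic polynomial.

Euclidean algorithm in ℚ[w]:
  w^4 - 9w^3 + 37w^2 - 206w + 552 = (-1/4)(-4w^4 + 40w^3 - 80w^2 - 160w + 384) + (w^3 + 17w^2 - 246w + 648)
  -4w^4 + 40w^3 - 80w^2 - 160w + 384 = (-4w + 108)(w^3 + 17w^2 - 246w + 648) + (-2900w^2 + 29000w - 69600)
  w^3 + 17w^2 - 246w + 648 = (-(1/2900)w - 27/2900)(-2900w^2 + 29000w - 69600) + (0)
Last nonzero remainder: -2900w^2 + 29000w - 69600. Dividing through by -2900 gives the monic gcd w^2 - 10w + 24.

24 - 10w + w^2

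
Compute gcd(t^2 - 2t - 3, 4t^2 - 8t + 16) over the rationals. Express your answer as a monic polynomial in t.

1

Euclidean algorithm in ℚ[t]:
  t^2 - 2t - 3 = (1/4)(4t^2 - 8t + 16) + (-7)
  4t^2 - 8t + 16 = (-(4/7)t^2 + (8/7)t - 16/7)(-7) + (0)
The last nonzero remainder is the constant -7, so the polynomials are coprime and gcd = 1.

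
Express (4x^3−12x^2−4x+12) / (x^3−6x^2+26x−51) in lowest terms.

Euclidean algorithm in ℚ[x]:
  4x^3−12x^2−4x+12 = (4)(x^3−6x^2+26x−51) + (12x^2−108x+216)
  x^3−6x^2+26x−51 = ((1/12)x+1/4)(12x^2−108x+216) + (35x−105)
  12x^2−108x+216 = ((12/35)x−72/35)(35x−105) + (0)
Last nonzero remainder: 35x−105. Dividing through by 35 gives the monic gcd x−3.
Cancel x−3 from numerator and denominator to get the reduced form.

(4x^2−4)/(x^2−3x+17)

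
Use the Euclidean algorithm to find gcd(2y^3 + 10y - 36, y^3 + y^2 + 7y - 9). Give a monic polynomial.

Repeated division with remainder:
  2y^3 + 10y - 36 = (2)(y^3 + y^2 + 7y - 9) + (-2y^2 - 4y - 18)
  y^3 + y^2 + 7y - 9 = (-(1/2)y + 1/2)(-2y^2 - 4y - 18) + (0)
Last nonzero remainder: -2y^2 - 4y - 18. Dividing through by -2 gives the monic gcd y^2 + 2y + 9.

y^2 + 2y + 9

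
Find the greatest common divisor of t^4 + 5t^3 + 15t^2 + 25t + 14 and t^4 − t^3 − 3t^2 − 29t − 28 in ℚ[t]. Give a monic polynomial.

t^3 + 3t^2 + 9t + 7

Repeated division with remainder:
  t^4 + 5t^3 + 15t^2 + 25t + 14 = (t^4 − t^3 − 3t^2 − 29t − 28) + (6t^3 + 18t^2 + 54t + 42)
  t^4 − t^3 − 3t^2 − 29t − 28 = ((1/6)t − 2/3)(6t^3 + 18t^2 + 54t + 42) + (0)
Last nonzero remainder: 6t^3 + 18t^2 + 54t + 42. Dividing through by 6 gives the monic gcd t^3 + 3t^2 + 9t + 7.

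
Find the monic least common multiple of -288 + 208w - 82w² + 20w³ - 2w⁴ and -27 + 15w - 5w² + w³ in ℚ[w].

Apply the Euclidean algorithm:
  -2w⁴ + 20w³ - 82w² + 208w - 288 = (-2w + 10)(w³ - 5w² + 15w - 27) + (-2w² + 4w - 18)
  w³ - 5w² + 15w - 27 = (-(1/2)w + 3/2)(-2w² + 4w - 18) + (0)
Last nonzero remainder: -2w² + 4w - 18. Dividing through by -2 gives the monic gcd w² - 2w + 9.
Then lcm(f, g) = f·g / gcd(f, g); expanding and making the result monic gives the answer.

-432 + 456w - 227w² + 71w³ - 13w⁴ + w⁵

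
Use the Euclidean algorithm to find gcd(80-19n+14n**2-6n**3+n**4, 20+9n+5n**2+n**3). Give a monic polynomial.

Repeated division with remainder:
  n**4-6n**3+14n**2-19n+80 = (n-11)(n**3+5n**2+9n+20) + (60n**2+60n+300)
  n**3+5n**2+9n+20 = ((1/60)n+1/15)(60n**2+60n+300) + (0)
Last nonzero remainder: 60n**2+60n+300. Dividing through by 60 gives the monic gcd n**2+n+5.

5+n+n**2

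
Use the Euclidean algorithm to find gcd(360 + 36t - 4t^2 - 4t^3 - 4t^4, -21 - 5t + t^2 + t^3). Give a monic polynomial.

-3 + t

Repeated division with remainder:
  -4t^4 - 4t^3 - 4t^2 + 36t + 360 = (-4t)(t^3 + t^2 - 5t - 21) + (-24t^2 - 48t + 360)
  t^3 + t^2 - 5t - 21 = (-(1/24)t + 1/24)(-24t^2 - 48t + 360) + (12t - 36)
  -24t^2 - 48t + 360 = (-2t - 10)(12t - 36) + (0)
Last nonzero remainder: 12t - 36. Dividing through by 12 gives the monic gcd t - 3.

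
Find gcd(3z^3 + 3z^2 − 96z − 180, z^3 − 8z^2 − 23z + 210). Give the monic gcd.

Euclidean algorithm in ℚ[z]:
  3z^3 + 3z^2 − 96z − 180 = (3)(z^3 − 8z^2 − 23z + 210) + (27z^2 − 27z − 810)
  z^3 − 8z^2 − 23z + 210 = ((1/27)z − 7/27)(27z^2 − 27z − 810) + (0)
Last nonzero remainder: 27z^2 − 27z − 810. Dividing through by 27 gives the monic gcd z^2 − z − 30.

z^2 − z − 30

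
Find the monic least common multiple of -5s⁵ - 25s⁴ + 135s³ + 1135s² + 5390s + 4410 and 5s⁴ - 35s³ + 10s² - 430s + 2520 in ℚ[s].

s⁶ + s⁵ - 47s⁴ - 119s³ - 170s² + 3430s + 3528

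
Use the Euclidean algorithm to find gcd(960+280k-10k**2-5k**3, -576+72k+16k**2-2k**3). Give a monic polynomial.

By polynomial division,
  -5k**3-10k**2+280k+960 = (5/2)(-2k**3+16k**2+72k-576) + (-50k**2+100k+2400)
  -2k**3+16k**2+72k-576 = ((1/25)k-6/25)(-50k**2+100k+2400) + (0)
Last nonzero remainder: -50k**2+100k+2400. Dividing through by -50 gives the monic gcd k**2-2k-48.

-48-2k+k**2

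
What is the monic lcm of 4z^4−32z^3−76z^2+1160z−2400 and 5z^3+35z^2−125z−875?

Apply the Euclidean algorithm:
  4z^4−32z^3−76z^2+1160z−2400 = ((4/5)z−12)(5z^3+35z^2−125z−875) + (444z^2+360z−12900)
  5z^3+35z^2−125z−875 = ((5/444)z+1145/16428)(444z^2+360z−12900) + (−(6600/1369)z+33000/1369)
  444z^2+360z−12900 = (−(50653/550)z−58867/110)(−(6600/1369)z+33000/1369) + (0)
Last nonzero remainder: −(6600/1369)z+33000/1369. Dividing through by −6600/1369 gives the monic gcd z−5.
Then lcm(f, g) = f·g / gcd(f, g); expanding and making the result monic gives the answer.

z^6+4z^5−80z^4−218z^3+2215z^2+2950z−21000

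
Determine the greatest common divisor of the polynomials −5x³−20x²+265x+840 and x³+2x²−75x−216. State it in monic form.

x²+11x+24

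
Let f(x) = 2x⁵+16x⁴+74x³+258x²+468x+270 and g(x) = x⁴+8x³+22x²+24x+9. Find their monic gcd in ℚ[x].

x³+7x²+15x+9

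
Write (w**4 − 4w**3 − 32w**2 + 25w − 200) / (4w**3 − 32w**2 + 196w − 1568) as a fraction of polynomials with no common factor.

Euclidean algorithm in ℚ[w]:
  w**4 − 4w**3 − 32w**2 + 25w − 200 = ((1/4)w + 1)(4w**3 − 32w**2 + 196w − 1568) + (−49w**2 + 221w + 1368)
  4w**3 − 32w**2 + 196w − 1568 = (−(4/49)w + 684/2401)(−49w**2 + 221w + 1368) + ((587560/2401)w − 4700480/2401)
  −49w**2 + 221w + 1368 = (−(117649/587560)w − 410571/587560)((587560/2401)w − 4700480/2401) + (0)
Last nonzero remainder: (587560/2401)w − 4700480/2401. Dividing through by 587560/2401 gives the monic gcd w − 8.
Cancel w − 8 from numerator and denominator to get the reduced form.

(w**3 + 4w**2 + 25)/(4w**2 + 196)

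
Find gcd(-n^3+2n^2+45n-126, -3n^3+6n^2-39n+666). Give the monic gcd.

n-6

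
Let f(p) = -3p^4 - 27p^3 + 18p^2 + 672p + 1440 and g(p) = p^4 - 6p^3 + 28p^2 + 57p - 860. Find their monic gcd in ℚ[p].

Euclidean algorithm in ℚ[p]:
  -3p^4 - 27p^3 + 18p^2 + 672p + 1440 = (-3)(p^4 - 6p^3 + 28p^2 + 57p - 860) + (-45p^3 + 102p^2 + 843p - 1140)
  p^4 - 6p^3 + 28p^2 + 57p - 860 = (-(1/45)p + 56/675)(-45p^3 + 102p^2 + 843p - 1140) + ((8611/225)p^2 - (8611/225)p - 34444/45)
  -45p^3 + 102p^2 + 843p - 1140 = (-(10125/8611)p + 12825/8611)((8611/225)p^2 - (8611/225)p - 34444/45) + (0)
Last nonzero remainder: (8611/225)p^2 - (8611/225)p - 34444/45. Dividing through by 8611/225 gives the monic gcd p^2 - p - 20.

p^2 - p - 20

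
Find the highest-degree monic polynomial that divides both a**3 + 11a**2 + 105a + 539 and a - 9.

Repeated division with remainder:
  a**3 + 11a**2 + 105a + 539 = (a**2 + 20a + 285)(a - 9) + (3104)
  a - 9 = ((1/3104)a - 9/3104)(3104) + (0)
The last nonzero remainder is the constant 3104, so the polynomials are coprime and gcd = 1.

1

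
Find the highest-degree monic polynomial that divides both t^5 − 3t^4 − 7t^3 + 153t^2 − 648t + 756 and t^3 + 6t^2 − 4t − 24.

t^2 + 4t − 12

By polynomial division,
  t^5 − 3t^4 − 7t^3 + 153t^2 − 648t + 756 = (t^2 − 9t + 51)(t^3 + 6t^2 − 4t − 24) + (−165t^2 − 660t + 1980)
  t^3 + 6t^2 − 4t − 24 = (−(1/165)t − 2/165)(−165t^2 − 660t + 1980) + (0)
Last nonzero remainder: −165t^2 − 660t + 1980. Dividing through by −165 gives the monic gcd t^2 + 4t − 12.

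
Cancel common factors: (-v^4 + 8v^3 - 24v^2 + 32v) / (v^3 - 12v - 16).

By polynomial division,
  -v^4 + 8v^3 - 24v^2 + 32v = (-v + 8)(v^3 - 12v - 16) + (-36v^2 + 112v + 128)
  v^3 - 12v - 16 = (-(1/36)v - 7/81)(-36v^2 + 112v + 128) + ((100/81)v - 400/81)
  -36v^2 + 112v + 128 = (-(729/25)v - 648/25)((100/81)v - 400/81) + (0)
Last nonzero remainder: (100/81)v - 400/81. Dividing through by 100/81 gives the monic gcd v - 4.
Cancel v - 4 from numerator and denominator to get the reduced form.

(-v^3 + 4v^2 - 8v)/(v^2 + 4v + 4)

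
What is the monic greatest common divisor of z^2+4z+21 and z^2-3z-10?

1

Repeated division with remainder:
  z^2+4z+21 = (z^2-3z-10) + (7z+31)
  z^2-3z-10 = ((1/7)z-52/49)(7z+31) + (1122/49)
  7z+31 = ((343/1122)z+1519/1122)(1122/49) + (0)
The last nonzero remainder is the constant 1122/49, so the polynomials are coprime and gcd = 1.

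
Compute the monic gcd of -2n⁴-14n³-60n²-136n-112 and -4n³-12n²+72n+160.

Repeated division with remainder:
  -2n⁴-14n³-60n²-136n-112 = ((1/2)n+2)(-4n³-12n²+72n+160) + (-72n²-360n-432)
  -4n³-12n²+72n+160 = ((1/18)n-1/9)(-72n²-360n-432) + (56n+112)
  -72n²-360n-432 = (-(9/7)n-27/7)(56n+112) + (0)
Last nonzero remainder: 56n+112. Dividing through by 56 gives the monic gcd n+2.

n+2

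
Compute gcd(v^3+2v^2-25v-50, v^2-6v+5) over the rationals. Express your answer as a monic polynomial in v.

Repeated division with remainder:
  v^3+2v^2-25v-50 = (v+8)(v^2-6v+5) + (18v-90)
  v^2-6v+5 = ((1/18)v-1/18)(18v-90) + (0)
Last nonzero remainder: 18v-90. Dividing through by 18 gives the monic gcd v-5.

v-5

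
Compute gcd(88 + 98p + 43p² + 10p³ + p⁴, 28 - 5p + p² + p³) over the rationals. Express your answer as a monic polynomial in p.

4 + p

Euclidean algorithm in ℚ[p]:
  p⁴ + 10p³ + 43p² + 98p + 88 = (p + 9)(p³ + p² - 5p + 28) + (39p² + 115p - 164)
  p³ + p² - 5p + 28 = ((1/39)p - 76/1521)(39p² + 115p - 164) + ((7531/1521)p + 30124/1521)
  39p² + 115p - 164 = ((59319/7531)p - 62361/7531)((7531/1521)p + 30124/1521) + (0)
Last nonzero remainder: (7531/1521)p + 30124/1521. Dividing through by 7531/1521 gives the monic gcd p + 4.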